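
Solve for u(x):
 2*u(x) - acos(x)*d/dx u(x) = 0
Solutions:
 u(x) = C1*exp(2*Integral(1/acos(x), x))


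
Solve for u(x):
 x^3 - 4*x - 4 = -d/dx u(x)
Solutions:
 u(x) = C1 - x^4/4 + 2*x^2 + 4*x


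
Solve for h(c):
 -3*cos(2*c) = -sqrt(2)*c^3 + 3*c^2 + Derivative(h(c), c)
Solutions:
 h(c) = C1 + sqrt(2)*c^4/4 - c^3 - 3*sin(2*c)/2


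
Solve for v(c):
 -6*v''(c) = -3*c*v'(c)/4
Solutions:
 v(c) = C1 + C2*erfi(c/4)


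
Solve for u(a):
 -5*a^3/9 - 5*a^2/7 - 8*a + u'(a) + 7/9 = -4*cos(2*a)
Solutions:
 u(a) = C1 + 5*a^4/36 + 5*a^3/21 + 4*a^2 - 7*a/9 - 4*sin(a)*cos(a)


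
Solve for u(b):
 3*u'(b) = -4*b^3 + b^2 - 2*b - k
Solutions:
 u(b) = C1 - b^4/3 + b^3/9 - b^2/3 - b*k/3


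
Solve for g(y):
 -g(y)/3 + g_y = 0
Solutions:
 g(y) = C1*exp(y/3)


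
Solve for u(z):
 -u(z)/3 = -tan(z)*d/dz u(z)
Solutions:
 u(z) = C1*sin(z)^(1/3)


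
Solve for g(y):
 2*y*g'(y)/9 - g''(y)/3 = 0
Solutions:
 g(y) = C1 + C2*erfi(sqrt(3)*y/3)


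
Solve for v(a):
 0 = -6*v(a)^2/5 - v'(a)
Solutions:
 v(a) = 5/(C1 + 6*a)


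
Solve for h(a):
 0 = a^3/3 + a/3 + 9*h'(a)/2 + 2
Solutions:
 h(a) = C1 - a^4/54 - a^2/27 - 4*a/9


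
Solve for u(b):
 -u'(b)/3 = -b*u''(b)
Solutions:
 u(b) = C1 + C2*b^(4/3)


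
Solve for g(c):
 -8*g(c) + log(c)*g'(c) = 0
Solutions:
 g(c) = C1*exp(8*li(c))


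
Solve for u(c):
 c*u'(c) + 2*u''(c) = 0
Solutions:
 u(c) = C1 + C2*erf(c/2)


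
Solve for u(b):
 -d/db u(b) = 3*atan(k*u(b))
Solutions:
 Integral(1/atan(_y*k), (_y, u(b))) = C1 - 3*b


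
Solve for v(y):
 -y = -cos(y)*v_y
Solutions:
 v(y) = C1 + Integral(y/cos(y), y)


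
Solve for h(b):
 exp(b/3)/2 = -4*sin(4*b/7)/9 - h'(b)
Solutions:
 h(b) = C1 - 3*exp(b/3)/2 + 7*cos(4*b/7)/9


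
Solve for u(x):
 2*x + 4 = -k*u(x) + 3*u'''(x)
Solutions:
 u(x) = C1*exp(3^(2/3)*k^(1/3)*x/3) + C2*exp(k^(1/3)*x*(-3^(2/3) + 3*3^(1/6)*I)/6) + C3*exp(-k^(1/3)*x*(3^(2/3) + 3*3^(1/6)*I)/6) - 2*x/k - 4/k


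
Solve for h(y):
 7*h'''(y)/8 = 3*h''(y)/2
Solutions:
 h(y) = C1 + C2*y + C3*exp(12*y/7)


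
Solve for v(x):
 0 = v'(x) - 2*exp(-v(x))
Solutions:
 v(x) = log(C1 + 2*x)


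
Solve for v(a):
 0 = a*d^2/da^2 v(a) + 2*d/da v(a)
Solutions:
 v(a) = C1 + C2/a


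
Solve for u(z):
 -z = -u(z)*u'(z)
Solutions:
 u(z) = -sqrt(C1 + z^2)
 u(z) = sqrt(C1 + z^2)


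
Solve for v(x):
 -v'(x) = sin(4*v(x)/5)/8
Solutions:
 x/8 + 5*log(cos(4*v(x)/5) - 1)/8 - 5*log(cos(4*v(x)/5) + 1)/8 = C1


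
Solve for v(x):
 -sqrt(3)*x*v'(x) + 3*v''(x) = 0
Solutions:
 v(x) = C1 + C2*erfi(sqrt(2)*3^(3/4)*x/6)


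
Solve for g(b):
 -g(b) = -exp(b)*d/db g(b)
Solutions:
 g(b) = C1*exp(-exp(-b))


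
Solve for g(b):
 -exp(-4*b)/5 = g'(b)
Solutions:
 g(b) = C1 + exp(-4*b)/20


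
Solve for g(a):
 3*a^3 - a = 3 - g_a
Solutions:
 g(a) = C1 - 3*a^4/4 + a^2/2 + 3*a


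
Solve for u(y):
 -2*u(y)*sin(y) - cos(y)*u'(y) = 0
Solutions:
 u(y) = C1*cos(y)^2


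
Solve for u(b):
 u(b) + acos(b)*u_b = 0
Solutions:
 u(b) = C1*exp(-Integral(1/acos(b), b))


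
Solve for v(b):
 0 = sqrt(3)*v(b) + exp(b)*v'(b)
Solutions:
 v(b) = C1*exp(sqrt(3)*exp(-b))


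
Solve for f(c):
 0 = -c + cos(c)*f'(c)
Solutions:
 f(c) = C1 + Integral(c/cos(c), c)


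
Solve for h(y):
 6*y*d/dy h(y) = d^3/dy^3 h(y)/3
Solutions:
 h(y) = C1 + Integral(C2*airyai(18^(1/3)*y) + C3*airybi(18^(1/3)*y), y)


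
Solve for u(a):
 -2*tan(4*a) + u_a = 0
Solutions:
 u(a) = C1 - log(cos(4*a))/2


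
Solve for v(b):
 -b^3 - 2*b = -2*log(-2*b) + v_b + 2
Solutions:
 v(b) = C1 - b^4/4 - b^2 + 2*b*log(-b) + 2*b*(-2 + log(2))


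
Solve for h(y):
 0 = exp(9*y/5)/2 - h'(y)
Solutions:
 h(y) = C1 + 5*exp(9*y/5)/18


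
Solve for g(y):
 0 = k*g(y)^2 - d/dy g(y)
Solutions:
 g(y) = -1/(C1 + k*y)


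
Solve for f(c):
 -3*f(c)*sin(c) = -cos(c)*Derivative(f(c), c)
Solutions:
 f(c) = C1/cos(c)^3


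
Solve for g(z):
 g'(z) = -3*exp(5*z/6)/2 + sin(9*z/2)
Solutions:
 g(z) = C1 - 9*exp(5*z/6)/5 - 2*cos(9*z/2)/9


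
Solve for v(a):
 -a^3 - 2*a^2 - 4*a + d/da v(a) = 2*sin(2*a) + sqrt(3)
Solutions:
 v(a) = C1 + a^4/4 + 2*a^3/3 + 2*a^2 + sqrt(3)*a - cos(2*a)


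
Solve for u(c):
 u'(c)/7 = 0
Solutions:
 u(c) = C1


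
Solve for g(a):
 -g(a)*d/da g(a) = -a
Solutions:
 g(a) = -sqrt(C1 + a^2)
 g(a) = sqrt(C1 + a^2)


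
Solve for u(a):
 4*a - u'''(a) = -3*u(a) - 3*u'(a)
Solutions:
 u(a) = C1*exp(-2^(1/3)*a*(2/(sqrt(5) + 3)^(1/3) + 2^(1/3)*(sqrt(5) + 3)^(1/3))/4)*sin(2^(1/3)*sqrt(3)*a*(-2^(1/3)*(sqrt(5) + 3)^(1/3) + 2/(sqrt(5) + 3)^(1/3))/4) + C2*exp(-2^(1/3)*a*(2/(sqrt(5) + 3)^(1/3) + 2^(1/3)*(sqrt(5) + 3)^(1/3))/4)*cos(2^(1/3)*sqrt(3)*a*(-2^(1/3)*(sqrt(5) + 3)^(1/3) + 2/(sqrt(5) + 3)^(1/3))/4) + C3*exp(2^(1/3)*a*((sqrt(5) + 3)^(-1/3) + 2^(1/3)*(sqrt(5) + 3)^(1/3)/2)) - 4*a/3 + 4/3


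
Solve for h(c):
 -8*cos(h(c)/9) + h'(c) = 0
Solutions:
 -8*c - 9*log(sin(h(c)/9) - 1)/2 + 9*log(sin(h(c)/9) + 1)/2 = C1


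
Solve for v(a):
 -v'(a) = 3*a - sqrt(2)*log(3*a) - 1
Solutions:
 v(a) = C1 - 3*a^2/2 + sqrt(2)*a*log(a) - sqrt(2)*a + a + sqrt(2)*a*log(3)


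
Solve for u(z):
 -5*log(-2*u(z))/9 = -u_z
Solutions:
 -9*Integral(1/(log(-_y) + log(2)), (_y, u(z)))/5 = C1 - z


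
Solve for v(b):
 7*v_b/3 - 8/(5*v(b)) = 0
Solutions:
 v(b) = -sqrt(C1 + 1680*b)/35
 v(b) = sqrt(C1 + 1680*b)/35


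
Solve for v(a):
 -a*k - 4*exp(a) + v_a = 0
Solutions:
 v(a) = C1 + a^2*k/2 + 4*exp(a)


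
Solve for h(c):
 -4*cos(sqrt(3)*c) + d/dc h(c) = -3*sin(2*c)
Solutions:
 h(c) = C1 + 4*sqrt(3)*sin(sqrt(3)*c)/3 + 3*cos(2*c)/2


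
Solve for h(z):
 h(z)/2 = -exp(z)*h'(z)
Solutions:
 h(z) = C1*exp(exp(-z)/2)


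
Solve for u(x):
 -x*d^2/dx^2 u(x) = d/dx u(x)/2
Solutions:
 u(x) = C1 + C2*sqrt(x)


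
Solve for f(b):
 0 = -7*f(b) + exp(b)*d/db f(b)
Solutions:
 f(b) = C1*exp(-7*exp(-b))


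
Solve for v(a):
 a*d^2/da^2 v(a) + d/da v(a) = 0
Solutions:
 v(a) = C1 + C2*log(a)


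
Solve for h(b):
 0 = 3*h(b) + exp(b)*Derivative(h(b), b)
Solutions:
 h(b) = C1*exp(3*exp(-b))


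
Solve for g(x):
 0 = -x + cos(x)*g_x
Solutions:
 g(x) = C1 + Integral(x/cos(x), x)


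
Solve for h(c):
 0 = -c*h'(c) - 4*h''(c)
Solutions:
 h(c) = C1 + C2*erf(sqrt(2)*c/4)


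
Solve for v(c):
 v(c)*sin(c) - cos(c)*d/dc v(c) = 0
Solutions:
 v(c) = C1/cos(c)


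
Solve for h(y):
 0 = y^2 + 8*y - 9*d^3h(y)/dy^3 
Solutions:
 h(y) = C1 + C2*y + C3*y^2 + y^5/540 + y^4/27


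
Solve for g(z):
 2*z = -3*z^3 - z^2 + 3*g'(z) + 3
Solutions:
 g(z) = C1 + z^4/4 + z^3/9 + z^2/3 - z


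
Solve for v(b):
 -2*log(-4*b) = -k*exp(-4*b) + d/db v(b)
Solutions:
 v(b) = C1 - 2*b*log(-b) + 2*b*(1 - 2*log(2)) - k*exp(-4*b)/4


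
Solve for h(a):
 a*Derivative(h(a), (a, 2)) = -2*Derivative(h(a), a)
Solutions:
 h(a) = C1 + C2/a


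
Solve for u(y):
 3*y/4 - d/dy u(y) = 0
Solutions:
 u(y) = C1 + 3*y^2/8


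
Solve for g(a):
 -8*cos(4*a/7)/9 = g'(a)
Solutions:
 g(a) = C1 - 14*sin(4*a/7)/9


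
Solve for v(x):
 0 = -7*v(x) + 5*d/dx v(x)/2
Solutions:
 v(x) = C1*exp(14*x/5)


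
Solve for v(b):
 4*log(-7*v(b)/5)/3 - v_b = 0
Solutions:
 -3*Integral(1/(log(-_y) - log(5) + log(7)), (_y, v(b)))/4 = C1 - b


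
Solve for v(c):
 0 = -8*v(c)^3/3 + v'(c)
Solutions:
 v(c) = -sqrt(6)*sqrt(-1/(C1 + 8*c))/2
 v(c) = sqrt(6)*sqrt(-1/(C1 + 8*c))/2


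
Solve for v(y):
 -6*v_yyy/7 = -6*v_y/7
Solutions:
 v(y) = C1 + C2*exp(-y) + C3*exp(y)


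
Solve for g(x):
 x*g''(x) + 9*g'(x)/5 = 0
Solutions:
 g(x) = C1 + C2/x^(4/5)


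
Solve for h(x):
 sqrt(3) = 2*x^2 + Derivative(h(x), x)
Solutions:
 h(x) = C1 - 2*x^3/3 + sqrt(3)*x


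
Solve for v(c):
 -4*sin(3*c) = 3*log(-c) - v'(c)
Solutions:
 v(c) = C1 + 3*c*log(-c) - 3*c - 4*cos(3*c)/3


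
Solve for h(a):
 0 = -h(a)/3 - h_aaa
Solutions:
 h(a) = C3*exp(-3^(2/3)*a/3) + (C1*sin(3^(1/6)*a/2) + C2*cos(3^(1/6)*a/2))*exp(3^(2/3)*a/6)


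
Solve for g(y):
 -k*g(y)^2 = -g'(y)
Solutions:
 g(y) = -1/(C1 + k*y)


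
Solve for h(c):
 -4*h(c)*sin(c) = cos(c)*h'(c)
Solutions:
 h(c) = C1*cos(c)^4


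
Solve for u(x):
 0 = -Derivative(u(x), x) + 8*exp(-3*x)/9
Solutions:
 u(x) = C1 - 8*exp(-3*x)/27


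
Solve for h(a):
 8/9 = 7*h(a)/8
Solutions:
 h(a) = 64/63


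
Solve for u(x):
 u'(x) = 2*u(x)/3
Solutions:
 u(x) = C1*exp(2*x/3)


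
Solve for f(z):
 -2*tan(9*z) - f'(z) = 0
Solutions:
 f(z) = C1 + 2*log(cos(9*z))/9


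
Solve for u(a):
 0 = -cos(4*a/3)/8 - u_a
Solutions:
 u(a) = C1 - 3*sin(4*a/3)/32


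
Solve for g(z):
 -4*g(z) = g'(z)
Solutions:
 g(z) = C1*exp(-4*z)


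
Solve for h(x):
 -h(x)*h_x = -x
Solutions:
 h(x) = -sqrt(C1 + x^2)
 h(x) = sqrt(C1 + x^2)


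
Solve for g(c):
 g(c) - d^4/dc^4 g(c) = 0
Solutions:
 g(c) = C1*exp(-c) + C2*exp(c) + C3*sin(c) + C4*cos(c)


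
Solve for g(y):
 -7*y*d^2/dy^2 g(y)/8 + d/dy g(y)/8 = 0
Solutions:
 g(y) = C1 + C2*y^(8/7)


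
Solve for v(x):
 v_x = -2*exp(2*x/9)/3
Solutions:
 v(x) = C1 - 3*exp(2*x/9)


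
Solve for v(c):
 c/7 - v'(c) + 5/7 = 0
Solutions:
 v(c) = C1 + c^2/14 + 5*c/7


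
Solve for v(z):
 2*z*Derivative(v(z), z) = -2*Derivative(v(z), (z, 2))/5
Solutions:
 v(z) = C1 + C2*erf(sqrt(10)*z/2)


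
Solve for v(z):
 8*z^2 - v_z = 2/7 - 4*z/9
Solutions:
 v(z) = C1 + 8*z^3/3 + 2*z^2/9 - 2*z/7


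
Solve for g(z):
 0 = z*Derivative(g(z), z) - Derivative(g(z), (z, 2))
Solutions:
 g(z) = C1 + C2*erfi(sqrt(2)*z/2)


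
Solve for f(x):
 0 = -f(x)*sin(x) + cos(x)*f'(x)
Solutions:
 f(x) = C1/cos(x)


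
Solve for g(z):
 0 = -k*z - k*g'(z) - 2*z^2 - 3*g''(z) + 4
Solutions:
 g(z) = C1 + C2*exp(-k*z/3) - z^2/2 - 2*z^3/(3*k) + 7*z/k + 6*z^2/k^2 - 36*z/k^3


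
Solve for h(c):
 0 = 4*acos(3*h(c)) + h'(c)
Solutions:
 Integral(1/acos(3*_y), (_y, h(c))) = C1 - 4*c


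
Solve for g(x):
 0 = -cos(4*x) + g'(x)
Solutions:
 g(x) = C1 + sin(4*x)/4


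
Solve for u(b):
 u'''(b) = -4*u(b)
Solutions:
 u(b) = C3*exp(-2^(2/3)*b) + (C1*sin(2^(2/3)*sqrt(3)*b/2) + C2*cos(2^(2/3)*sqrt(3)*b/2))*exp(2^(2/3)*b/2)


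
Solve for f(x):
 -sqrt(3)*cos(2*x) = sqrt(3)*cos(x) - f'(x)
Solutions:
 f(x) = C1 + sqrt(3)*sin(x) + sqrt(3)*sin(2*x)/2


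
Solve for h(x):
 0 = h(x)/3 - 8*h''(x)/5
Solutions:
 h(x) = C1*exp(-sqrt(30)*x/12) + C2*exp(sqrt(30)*x/12)


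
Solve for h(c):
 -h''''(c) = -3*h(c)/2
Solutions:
 h(c) = C1*exp(-2^(3/4)*3^(1/4)*c/2) + C2*exp(2^(3/4)*3^(1/4)*c/2) + C3*sin(2^(3/4)*3^(1/4)*c/2) + C4*cos(2^(3/4)*3^(1/4)*c/2)


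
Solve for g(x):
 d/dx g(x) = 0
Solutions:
 g(x) = C1


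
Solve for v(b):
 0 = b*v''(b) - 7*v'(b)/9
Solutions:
 v(b) = C1 + C2*b^(16/9)


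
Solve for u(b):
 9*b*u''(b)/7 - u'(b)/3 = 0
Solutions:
 u(b) = C1 + C2*b^(34/27)


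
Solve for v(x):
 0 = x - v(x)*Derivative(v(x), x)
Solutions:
 v(x) = -sqrt(C1 + x^2)
 v(x) = sqrt(C1 + x^2)


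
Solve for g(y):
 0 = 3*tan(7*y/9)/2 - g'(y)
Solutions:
 g(y) = C1 - 27*log(cos(7*y/9))/14


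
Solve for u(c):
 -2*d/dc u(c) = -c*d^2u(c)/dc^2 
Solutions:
 u(c) = C1 + C2*c^3


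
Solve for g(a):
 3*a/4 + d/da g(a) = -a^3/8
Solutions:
 g(a) = C1 - a^4/32 - 3*a^2/8


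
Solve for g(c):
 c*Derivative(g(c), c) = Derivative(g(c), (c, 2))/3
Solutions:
 g(c) = C1 + C2*erfi(sqrt(6)*c/2)


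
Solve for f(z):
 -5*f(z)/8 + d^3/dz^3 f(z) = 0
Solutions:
 f(z) = C3*exp(5^(1/3)*z/2) + (C1*sin(sqrt(3)*5^(1/3)*z/4) + C2*cos(sqrt(3)*5^(1/3)*z/4))*exp(-5^(1/3)*z/4)


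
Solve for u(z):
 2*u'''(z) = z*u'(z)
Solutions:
 u(z) = C1 + Integral(C2*airyai(2^(2/3)*z/2) + C3*airybi(2^(2/3)*z/2), z)


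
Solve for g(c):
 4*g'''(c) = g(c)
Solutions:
 g(c) = C3*exp(2^(1/3)*c/2) + (C1*sin(2^(1/3)*sqrt(3)*c/4) + C2*cos(2^(1/3)*sqrt(3)*c/4))*exp(-2^(1/3)*c/4)


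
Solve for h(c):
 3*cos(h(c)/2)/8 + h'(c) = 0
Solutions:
 3*c/8 - log(sin(h(c)/2) - 1) + log(sin(h(c)/2) + 1) = C1


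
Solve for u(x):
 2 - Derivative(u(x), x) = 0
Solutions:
 u(x) = C1 + 2*x


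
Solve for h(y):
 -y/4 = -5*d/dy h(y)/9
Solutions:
 h(y) = C1 + 9*y^2/40


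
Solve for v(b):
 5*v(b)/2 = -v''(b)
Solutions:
 v(b) = C1*sin(sqrt(10)*b/2) + C2*cos(sqrt(10)*b/2)


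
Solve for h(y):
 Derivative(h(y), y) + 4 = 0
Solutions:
 h(y) = C1 - 4*y


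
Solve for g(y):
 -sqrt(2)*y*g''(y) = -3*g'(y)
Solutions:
 g(y) = C1 + C2*y^(1 + 3*sqrt(2)/2)


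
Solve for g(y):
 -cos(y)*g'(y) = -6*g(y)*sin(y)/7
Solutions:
 g(y) = C1/cos(y)^(6/7)


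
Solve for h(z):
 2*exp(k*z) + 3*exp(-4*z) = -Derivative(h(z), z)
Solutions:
 h(z) = C1 + 3*exp(-4*z)/4 - 2*exp(k*z)/k


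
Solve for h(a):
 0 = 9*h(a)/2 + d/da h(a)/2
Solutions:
 h(a) = C1*exp(-9*a)


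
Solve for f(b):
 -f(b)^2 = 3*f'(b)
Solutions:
 f(b) = 3/(C1 + b)


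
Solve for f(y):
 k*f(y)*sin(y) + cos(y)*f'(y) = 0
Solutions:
 f(y) = C1*exp(k*log(cos(y)))


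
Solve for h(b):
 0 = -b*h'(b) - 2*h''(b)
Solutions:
 h(b) = C1 + C2*erf(b/2)


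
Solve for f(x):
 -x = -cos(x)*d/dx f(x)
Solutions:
 f(x) = C1 + Integral(x/cos(x), x)


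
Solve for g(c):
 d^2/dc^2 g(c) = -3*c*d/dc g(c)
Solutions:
 g(c) = C1 + C2*erf(sqrt(6)*c/2)


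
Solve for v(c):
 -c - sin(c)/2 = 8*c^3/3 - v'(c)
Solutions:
 v(c) = C1 + 2*c^4/3 + c^2/2 - cos(c)/2


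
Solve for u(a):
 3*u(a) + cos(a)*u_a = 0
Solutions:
 u(a) = C1*(sin(a) - 1)^(3/2)/(sin(a) + 1)^(3/2)


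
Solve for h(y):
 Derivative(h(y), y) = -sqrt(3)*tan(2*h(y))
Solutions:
 h(y) = -asin(C1*exp(-2*sqrt(3)*y))/2 + pi/2
 h(y) = asin(C1*exp(-2*sqrt(3)*y))/2


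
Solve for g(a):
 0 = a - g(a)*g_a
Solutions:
 g(a) = -sqrt(C1 + a^2)
 g(a) = sqrt(C1 + a^2)


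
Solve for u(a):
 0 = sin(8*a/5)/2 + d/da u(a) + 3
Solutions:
 u(a) = C1 - 3*a + 5*cos(8*a/5)/16


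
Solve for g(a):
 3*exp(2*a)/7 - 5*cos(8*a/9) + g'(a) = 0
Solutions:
 g(a) = C1 - 3*exp(2*a)/14 + 45*sin(8*a/9)/8


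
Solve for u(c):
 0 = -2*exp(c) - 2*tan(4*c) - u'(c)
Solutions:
 u(c) = C1 - 2*exp(c) + log(cos(4*c))/2


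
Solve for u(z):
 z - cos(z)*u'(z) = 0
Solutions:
 u(z) = C1 + Integral(z/cos(z), z)


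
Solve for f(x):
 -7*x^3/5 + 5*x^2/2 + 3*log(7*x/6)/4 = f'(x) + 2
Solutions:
 f(x) = C1 - 7*x^4/20 + 5*x^3/6 + 3*x*log(x)/4 - 11*x/4 - 3*x*log(6)/4 + 3*x*log(7)/4


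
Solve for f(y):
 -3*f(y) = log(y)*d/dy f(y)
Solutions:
 f(y) = C1*exp(-3*li(y))


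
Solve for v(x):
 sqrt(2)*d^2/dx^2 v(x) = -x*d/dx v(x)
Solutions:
 v(x) = C1 + C2*erf(2^(1/4)*x/2)


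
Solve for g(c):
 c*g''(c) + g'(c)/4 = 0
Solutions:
 g(c) = C1 + C2*c^(3/4)


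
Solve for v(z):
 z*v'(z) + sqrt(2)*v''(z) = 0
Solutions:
 v(z) = C1 + C2*erf(2^(1/4)*z/2)


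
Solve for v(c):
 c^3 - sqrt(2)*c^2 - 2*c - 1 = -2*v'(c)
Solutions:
 v(c) = C1 - c^4/8 + sqrt(2)*c^3/6 + c^2/2 + c/2


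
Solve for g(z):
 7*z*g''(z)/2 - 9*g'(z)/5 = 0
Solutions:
 g(z) = C1 + C2*z^(53/35)


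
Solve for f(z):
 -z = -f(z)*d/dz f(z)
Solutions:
 f(z) = -sqrt(C1 + z^2)
 f(z) = sqrt(C1 + z^2)


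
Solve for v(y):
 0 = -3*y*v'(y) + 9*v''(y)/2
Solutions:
 v(y) = C1 + C2*erfi(sqrt(3)*y/3)


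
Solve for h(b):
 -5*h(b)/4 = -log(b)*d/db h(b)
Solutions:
 h(b) = C1*exp(5*li(b)/4)


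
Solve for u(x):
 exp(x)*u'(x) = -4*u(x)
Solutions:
 u(x) = C1*exp(4*exp(-x))


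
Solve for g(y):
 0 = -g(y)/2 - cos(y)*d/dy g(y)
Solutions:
 g(y) = C1*(sin(y) - 1)^(1/4)/(sin(y) + 1)^(1/4)


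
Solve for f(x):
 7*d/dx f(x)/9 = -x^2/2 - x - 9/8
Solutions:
 f(x) = C1 - 3*x^3/14 - 9*x^2/14 - 81*x/56


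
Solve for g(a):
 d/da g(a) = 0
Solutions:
 g(a) = C1


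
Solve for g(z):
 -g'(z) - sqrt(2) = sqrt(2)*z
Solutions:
 g(z) = C1 - sqrt(2)*z^2/2 - sqrt(2)*z


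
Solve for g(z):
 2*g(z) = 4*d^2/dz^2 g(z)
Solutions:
 g(z) = C1*exp(-sqrt(2)*z/2) + C2*exp(sqrt(2)*z/2)


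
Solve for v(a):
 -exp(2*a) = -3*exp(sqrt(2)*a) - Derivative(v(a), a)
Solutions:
 v(a) = C1 + exp(2*a)/2 - 3*sqrt(2)*exp(sqrt(2)*a)/2


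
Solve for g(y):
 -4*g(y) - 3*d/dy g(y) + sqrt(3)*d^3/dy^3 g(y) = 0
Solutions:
 g(y) = C1*exp(-y*(3^(5/6)/(sqrt(12 - sqrt(3)) + 2*sqrt(3))^(1/3) + 3^(2/3)*(sqrt(12 - sqrt(3)) + 2*sqrt(3))^(1/3))/6)*sin(y*(-3^(1/6)*(sqrt(12 - sqrt(3)) + 2*sqrt(3))^(1/3) + 3^(1/3)/(sqrt(12 - sqrt(3)) + 2*sqrt(3))^(1/3))/2) + C2*exp(-y*(3^(5/6)/(sqrt(12 - sqrt(3)) + 2*sqrt(3))^(1/3) + 3^(2/3)*(sqrt(12 - sqrt(3)) + 2*sqrt(3))^(1/3))/6)*cos(y*(-3^(1/6)*(sqrt(12 - sqrt(3)) + 2*sqrt(3))^(1/3) + 3^(1/3)/(sqrt(12 - sqrt(3)) + 2*sqrt(3))^(1/3))/2) + C3*exp(y*(3^(5/6)/(sqrt(12 - sqrt(3)) + 2*sqrt(3))^(1/3) + 3^(2/3)*(sqrt(12 - sqrt(3)) + 2*sqrt(3))^(1/3))/3)


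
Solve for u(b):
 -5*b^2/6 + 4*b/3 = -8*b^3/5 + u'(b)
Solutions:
 u(b) = C1 + 2*b^4/5 - 5*b^3/18 + 2*b^2/3


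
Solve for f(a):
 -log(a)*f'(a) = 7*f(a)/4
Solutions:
 f(a) = C1*exp(-7*li(a)/4)


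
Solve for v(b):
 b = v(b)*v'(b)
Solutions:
 v(b) = -sqrt(C1 + b^2)
 v(b) = sqrt(C1 + b^2)


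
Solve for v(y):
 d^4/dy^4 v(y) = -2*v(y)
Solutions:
 v(y) = (C1*sin(2^(3/4)*y/2) + C2*cos(2^(3/4)*y/2))*exp(-2^(3/4)*y/2) + (C3*sin(2^(3/4)*y/2) + C4*cos(2^(3/4)*y/2))*exp(2^(3/4)*y/2)


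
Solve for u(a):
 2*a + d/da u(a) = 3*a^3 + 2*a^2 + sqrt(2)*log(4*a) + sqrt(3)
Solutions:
 u(a) = C1 + 3*a^4/4 + 2*a^3/3 - a^2 + sqrt(2)*a*log(a) - sqrt(2)*a + sqrt(3)*a + 2*sqrt(2)*a*log(2)


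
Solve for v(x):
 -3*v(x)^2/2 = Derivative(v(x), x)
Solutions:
 v(x) = 2/(C1 + 3*x)


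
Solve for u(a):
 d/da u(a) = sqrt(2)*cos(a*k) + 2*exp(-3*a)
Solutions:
 u(a) = C1 - 2*exp(-3*a)/3 + sqrt(2)*sin(a*k)/k


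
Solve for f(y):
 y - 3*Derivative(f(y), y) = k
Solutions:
 f(y) = C1 - k*y/3 + y^2/6


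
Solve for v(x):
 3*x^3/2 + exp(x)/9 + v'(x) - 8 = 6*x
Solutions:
 v(x) = C1 - 3*x^4/8 + 3*x^2 + 8*x - exp(x)/9


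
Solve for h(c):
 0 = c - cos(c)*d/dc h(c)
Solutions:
 h(c) = C1 + Integral(c/cos(c), c)


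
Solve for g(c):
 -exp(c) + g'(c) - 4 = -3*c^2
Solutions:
 g(c) = C1 - c^3 + 4*c + exp(c)


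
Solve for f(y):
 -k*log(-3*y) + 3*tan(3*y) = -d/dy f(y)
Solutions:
 f(y) = C1 + k*y*(log(-y) - 1) + k*y*log(3) + log(cos(3*y))


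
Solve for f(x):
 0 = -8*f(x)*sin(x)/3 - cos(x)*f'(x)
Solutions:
 f(x) = C1*cos(x)^(8/3)


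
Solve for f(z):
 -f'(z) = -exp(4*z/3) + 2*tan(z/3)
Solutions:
 f(z) = C1 + 3*exp(4*z/3)/4 + 6*log(cos(z/3))


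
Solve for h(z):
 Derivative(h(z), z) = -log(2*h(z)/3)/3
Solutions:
 3*Integral(1/(log(_y) - log(3) + log(2)), (_y, h(z))) = C1 - z


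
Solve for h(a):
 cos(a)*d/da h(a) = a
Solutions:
 h(a) = C1 + Integral(a/cos(a), a)


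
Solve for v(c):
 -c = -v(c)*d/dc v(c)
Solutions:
 v(c) = -sqrt(C1 + c^2)
 v(c) = sqrt(C1 + c^2)


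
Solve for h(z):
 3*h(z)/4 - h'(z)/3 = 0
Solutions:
 h(z) = C1*exp(9*z/4)


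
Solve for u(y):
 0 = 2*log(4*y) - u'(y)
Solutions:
 u(y) = C1 + 2*y*log(y) - 2*y + y*log(16)


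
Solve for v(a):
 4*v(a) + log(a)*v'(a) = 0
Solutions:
 v(a) = C1*exp(-4*li(a))


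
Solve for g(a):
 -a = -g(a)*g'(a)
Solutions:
 g(a) = -sqrt(C1 + a^2)
 g(a) = sqrt(C1 + a^2)


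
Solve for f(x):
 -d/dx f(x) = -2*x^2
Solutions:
 f(x) = C1 + 2*x^3/3


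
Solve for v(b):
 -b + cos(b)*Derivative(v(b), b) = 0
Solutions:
 v(b) = C1 + Integral(b/cos(b), b)


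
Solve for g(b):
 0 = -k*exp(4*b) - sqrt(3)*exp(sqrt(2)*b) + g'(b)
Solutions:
 g(b) = C1 + k*exp(4*b)/4 + sqrt(6)*exp(sqrt(2)*b)/2


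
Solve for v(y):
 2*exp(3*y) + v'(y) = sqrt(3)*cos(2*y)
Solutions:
 v(y) = C1 - 2*exp(3*y)/3 + sqrt(3)*sin(2*y)/2


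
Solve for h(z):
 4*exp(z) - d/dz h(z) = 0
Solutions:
 h(z) = C1 + 4*exp(z)


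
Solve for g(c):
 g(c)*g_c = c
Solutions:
 g(c) = -sqrt(C1 + c^2)
 g(c) = sqrt(C1 + c^2)


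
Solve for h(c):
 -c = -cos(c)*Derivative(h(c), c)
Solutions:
 h(c) = C1 + Integral(c/cos(c), c)


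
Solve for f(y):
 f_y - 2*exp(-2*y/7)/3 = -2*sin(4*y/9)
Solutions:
 f(y) = C1 + 9*cos(4*y/9)/2 - 7*exp(-2*y/7)/3


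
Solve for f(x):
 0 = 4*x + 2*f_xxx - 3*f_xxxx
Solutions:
 f(x) = C1 + C2*x + C3*x^2 + C4*exp(2*x/3) - x^4/12 - x^3/2


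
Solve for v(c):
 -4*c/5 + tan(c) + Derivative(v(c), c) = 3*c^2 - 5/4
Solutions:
 v(c) = C1 + c^3 + 2*c^2/5 - 5*c/4 + log(cos(c))


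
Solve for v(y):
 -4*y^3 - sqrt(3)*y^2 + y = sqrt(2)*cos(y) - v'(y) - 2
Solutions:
 v(y) = C1 + y^4 + sqrt(3)*y^3/3 - y^2/2 - 2*y + sqrt(2)*sin(y)


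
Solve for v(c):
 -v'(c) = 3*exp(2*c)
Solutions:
 v(c) = C1 - 3*exp(2*c)/2


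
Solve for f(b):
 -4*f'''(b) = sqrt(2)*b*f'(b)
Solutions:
 f(b) = C1 + Integral(C2*airyai(-sqrt(2)*b/2) + C3*airybi(-sqrt(2)*b/2), b)


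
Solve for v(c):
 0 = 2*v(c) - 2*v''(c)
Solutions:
 v(c) = C1*exp(-c) + C2*exp(c)


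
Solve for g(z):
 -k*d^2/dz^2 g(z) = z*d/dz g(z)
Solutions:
 g(z) = C1 + C2*sqrt(k)*erf(sqrt(2)*z*sqrt(1/k)/2)


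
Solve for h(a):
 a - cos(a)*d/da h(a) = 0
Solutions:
 h(a) = C1 + Integral(a/cos(a), a)


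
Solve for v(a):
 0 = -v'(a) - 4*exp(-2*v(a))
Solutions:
 v(a) = log(-sqrt(C1 - 8*a))
 v(a) = log(C1 - 8*a)/2


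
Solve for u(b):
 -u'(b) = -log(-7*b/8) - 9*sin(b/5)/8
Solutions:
 u(b) = C1 + b*log(-b) - 3*b*log(2) - b + b*log(7) - 45*cos(b/5)/8


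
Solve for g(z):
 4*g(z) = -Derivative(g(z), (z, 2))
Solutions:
 g(z) = C1*sin(2*z) + C2*cos(2*z)


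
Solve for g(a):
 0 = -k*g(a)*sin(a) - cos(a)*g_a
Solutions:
 g(a) = C1*exp(k*log(cos(a)))


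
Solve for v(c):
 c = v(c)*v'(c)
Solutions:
 v(c) = -sqrt(C1 + c^2)
 v(c) = sqrt(C1 + c^2)


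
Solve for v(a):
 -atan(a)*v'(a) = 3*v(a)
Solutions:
 v(a) = C1*exp(-3*Integral(1/atan(a), a))


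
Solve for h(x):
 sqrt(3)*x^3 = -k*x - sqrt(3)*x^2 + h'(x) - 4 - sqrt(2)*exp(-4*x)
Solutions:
 h(x) = C1 + k*x^2/2 + sqrt(3)*x^4/4 + sqrt(3)*x^3/3 + 4*x - sqrt(2)*exp(-4*x)/4


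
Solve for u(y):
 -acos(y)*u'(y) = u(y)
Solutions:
 u(y) = C1*exp(-Integral(1/acos(y), y))


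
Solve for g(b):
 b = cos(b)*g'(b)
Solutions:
 g(b) = C1 + Integral(b/cos(b), b)


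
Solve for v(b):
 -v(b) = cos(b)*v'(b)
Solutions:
 v(b) = C1*sqrt(sin(b) - 1)/sqrt(sin(b) + 1)


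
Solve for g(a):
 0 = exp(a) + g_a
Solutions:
 g(a) = C1 - exp(a)


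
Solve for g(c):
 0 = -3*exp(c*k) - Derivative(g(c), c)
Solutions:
 g(c) = C1 - 3*exp(c*k)/k


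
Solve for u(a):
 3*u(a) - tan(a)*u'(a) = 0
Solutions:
 u(a) = C1*sin(a)^3


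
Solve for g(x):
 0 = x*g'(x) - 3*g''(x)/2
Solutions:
 g(x) = C1 + C2*erfi(sqrt(3)*x/3)


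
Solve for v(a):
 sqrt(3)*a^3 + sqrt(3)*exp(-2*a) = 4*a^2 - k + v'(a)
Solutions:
 v(a) = C1 + sqrt(3)*a^4/4 - 4*a^3/3 + a*k - sqrt(3)*exp(-2*a)/2


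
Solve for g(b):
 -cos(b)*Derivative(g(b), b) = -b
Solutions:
 g(b) = C1 + Integral(b/cos(b), b)


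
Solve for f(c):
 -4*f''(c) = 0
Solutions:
 f(c) = C1 + C2*c


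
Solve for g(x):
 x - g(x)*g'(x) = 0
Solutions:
 g(x) = -sqrt(C1 + x^2)
 g(x) = sqrt(C1 + x^2)


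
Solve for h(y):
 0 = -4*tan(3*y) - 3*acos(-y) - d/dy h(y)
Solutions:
 h(y) = C1 - 3*y*acos(-y) - 3*sqrt(1 - y^2) + 4*log(cos(3*y))/3


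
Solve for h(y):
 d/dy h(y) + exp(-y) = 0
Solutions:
 h(y) = C1 + exp(-y)


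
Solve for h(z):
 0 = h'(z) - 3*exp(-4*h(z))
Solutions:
 h(z) = log(-I*(C1 + 12*z)^(1/4))
 h(z) = log(I*(C1 + 12*z)^(1/4))
 h(z) = log(-(C1 + 12*z)^(1/4))
 h(z) = log(C1 + 12*z)/4


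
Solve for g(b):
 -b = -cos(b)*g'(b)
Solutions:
 g(b) = C1 + Integral(b/cos(b), b)


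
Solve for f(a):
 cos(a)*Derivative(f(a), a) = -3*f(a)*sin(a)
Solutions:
 f(a) = C1*cos(a)^3


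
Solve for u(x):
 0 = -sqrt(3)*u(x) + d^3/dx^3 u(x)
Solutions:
 u(x) = C3*exp(3^(1/6)*x) + (C1*sin(3^(2/3)*x/2) + C2*cos(3^(2/3)*x/2))*exp(-3^(1/6)*x/2)


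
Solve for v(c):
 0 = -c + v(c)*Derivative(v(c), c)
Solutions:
 v(c) = -sqrt(C1 + c^2)
 v(c) = sqrt(C1 + c^2)


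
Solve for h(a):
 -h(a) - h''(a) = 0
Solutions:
 h(a) = C1*sin(a) + C2*cos(a)


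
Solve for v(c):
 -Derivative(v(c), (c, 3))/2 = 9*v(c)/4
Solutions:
 v(c) = C3*exp(-6^(2/3)*c/2) + (C1*sin(3*2^(2/3)*3^(1/6)*c/4) + C2*cos(3*2^(2/3)*3^(1/6)*c/4))*exp(6^(2/3)*c/4)


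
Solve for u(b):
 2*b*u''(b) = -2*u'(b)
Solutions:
 u(b) = C1 + C2*log(b)


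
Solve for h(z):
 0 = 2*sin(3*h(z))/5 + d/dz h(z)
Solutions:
 2*z/5 + log(cos(3*h(z)) - 1)/6 - log(cos(3*h(z)) + 1)/6 = C1


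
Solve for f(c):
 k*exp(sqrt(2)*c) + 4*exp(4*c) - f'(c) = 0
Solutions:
 f(c) = C1 + sqrt(2)*k*exp(sqrt(2)*c)/2 + exp(4*c)


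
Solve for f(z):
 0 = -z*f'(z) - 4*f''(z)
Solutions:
 f(z) = C1 + C2*erf(sqrt(2)*z/4)


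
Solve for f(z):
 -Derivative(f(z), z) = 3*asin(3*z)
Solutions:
 f(z) = C1 - 3*z*asin(3*z) - sqrt(1 - 9*z^2)


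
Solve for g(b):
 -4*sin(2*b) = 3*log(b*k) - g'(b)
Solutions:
 g(b) = C1 + 3*b*log(b*k) - 3*b - 2*cos(2*b)


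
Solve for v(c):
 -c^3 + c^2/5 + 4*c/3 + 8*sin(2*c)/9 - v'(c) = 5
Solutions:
 v(c) = C1 - c^4/4 + c^3/15 + 2*c^2/3 - 5*c - 4*cos(2*c)/9


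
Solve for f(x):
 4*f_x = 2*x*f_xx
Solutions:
 f(x) = C1 + C2*x^3


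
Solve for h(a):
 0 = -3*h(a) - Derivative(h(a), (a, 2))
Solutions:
 h(a) = C1*sin(sqrt(3)*a) + C2*cos(sqrt(3)*a)


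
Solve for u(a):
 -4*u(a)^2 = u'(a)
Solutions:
 u(a) = 1/(C1 + 4*a)


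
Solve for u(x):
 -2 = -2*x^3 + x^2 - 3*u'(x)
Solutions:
 u(x) = C1 - x^4/6 + x^3/9 + 2*x/3


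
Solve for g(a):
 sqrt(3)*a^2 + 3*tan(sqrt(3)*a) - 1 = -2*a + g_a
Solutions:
 g(a) = C1 + sqrt(3)*a^3/3 + a^2 - a - sqrt(3)*log(cos(sqrt(3)*a))


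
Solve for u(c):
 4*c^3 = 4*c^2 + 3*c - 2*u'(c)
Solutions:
 u(c) = C1 - c^4/2 + 2*c^3/3 + 3*c^2/4


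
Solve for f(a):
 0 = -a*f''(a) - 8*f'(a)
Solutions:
 f(a) = C1 + C2/a^7


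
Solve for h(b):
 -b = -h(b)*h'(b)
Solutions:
 h(b) = -sqrt(C1 + b^2)
 h(b) = sqrt(C1 + b^2)


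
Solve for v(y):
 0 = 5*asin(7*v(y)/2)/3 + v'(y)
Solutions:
 Integral(1/asin(7*_y/2), (_y, v(y))) = C1 - 5*y/3


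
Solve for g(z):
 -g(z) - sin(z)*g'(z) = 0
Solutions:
 g(z) = C1*sqrt(cos(z) + 1)/sqrt(cos(z) - 1)


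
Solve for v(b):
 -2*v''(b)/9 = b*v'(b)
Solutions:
 v(b) = C1 + C2*erf(3*b/2)


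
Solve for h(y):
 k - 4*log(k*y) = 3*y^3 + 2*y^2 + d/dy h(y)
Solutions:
 h(y) = C1 - 3*y^4/4 - 2*y^3/3 + y*(k + 4) - 4*y*log(k*y)


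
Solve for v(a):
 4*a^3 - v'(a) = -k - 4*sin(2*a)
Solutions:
 v(a) = C1 + a^4 + a*k - 2*cos(2*a)


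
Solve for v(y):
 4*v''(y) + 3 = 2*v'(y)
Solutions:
 v(y) = C1 + C2*exp(y/2) + 3*y/2


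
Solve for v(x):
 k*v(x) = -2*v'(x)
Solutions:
 v(x) = C1*exp(-k*x/2)


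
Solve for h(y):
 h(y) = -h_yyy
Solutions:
 h(y) = C3*exp(-y) + (C1*sin(sqrt(3)*y/2) + C2*cos(sqrt(3)*y/2))*exp(y/2)


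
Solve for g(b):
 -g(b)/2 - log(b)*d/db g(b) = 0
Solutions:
 g(b) = C1*exp(-li(b)/2)


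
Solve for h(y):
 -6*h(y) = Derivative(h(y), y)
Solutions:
 h(y) = C1*exp(-6*y)


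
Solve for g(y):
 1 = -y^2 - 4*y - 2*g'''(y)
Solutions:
 g(y) = C1 + C2*y + C3*y^2 - y^5/120 - y^4/12 - y^3/12


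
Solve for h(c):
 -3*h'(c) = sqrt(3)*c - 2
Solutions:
 h(c) = C1 - sqrt(3)*c^2/6 + 2*c/3


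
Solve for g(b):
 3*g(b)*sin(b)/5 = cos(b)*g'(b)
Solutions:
 g(b) = C1/cos(b)^(3/5)


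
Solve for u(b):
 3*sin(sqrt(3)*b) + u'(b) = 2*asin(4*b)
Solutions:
 u(b) = C1 + 2*b*asin(4*b) + sqrt(1 - 16*b^2)/2 + sqrt(3)*cos(sqrt(3)*b)


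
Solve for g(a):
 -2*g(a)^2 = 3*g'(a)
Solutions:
 g(a) = 3/(C1 + 2*a)


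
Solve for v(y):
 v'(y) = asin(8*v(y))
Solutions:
 Integral(1/asin(8*_y), (_y, v(y))) = C1 + y


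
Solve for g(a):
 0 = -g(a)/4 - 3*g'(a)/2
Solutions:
 g(a) = C1*exp(-a/6)


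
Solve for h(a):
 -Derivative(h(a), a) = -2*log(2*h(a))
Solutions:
 -Integral(1/(log(_y) + log(2)), (_y, h(a)))/2 = C1 - a


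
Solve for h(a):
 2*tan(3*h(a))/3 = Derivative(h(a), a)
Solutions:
 h(a) = -asin(C1*exp(2*a))/3 + pi/3
 h(a) = asin(C1*exp(2*a))/3


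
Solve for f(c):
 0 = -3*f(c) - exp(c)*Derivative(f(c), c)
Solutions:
 f(c) = C1*exp(3*exp(-c))


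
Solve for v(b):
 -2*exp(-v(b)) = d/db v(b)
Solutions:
 v(b) = log(C1 - 2*b)


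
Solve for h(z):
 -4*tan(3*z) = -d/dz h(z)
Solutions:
 h(z) = C1 - 4*log(cos(3*z))/3


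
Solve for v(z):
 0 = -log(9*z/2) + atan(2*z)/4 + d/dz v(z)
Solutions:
 v(z) = C1 + z*log(z) - z*atan(2*z)/4 - z - z*log(2) + 2*z*log(3) + log(4*z^2 + 1)/16


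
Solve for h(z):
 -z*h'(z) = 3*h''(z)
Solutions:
 h(z) = C1 + C2*erf(sqrt(6)*z/6)


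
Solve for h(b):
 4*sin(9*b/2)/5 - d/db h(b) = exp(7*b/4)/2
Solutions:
 h(b) = C1 - 2*exp(7*b/4)/7 - 8*cos(9*b/2)/45


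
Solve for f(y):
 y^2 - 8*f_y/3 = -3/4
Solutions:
 f(y) = C1 + y^3/8 + 9*y/32


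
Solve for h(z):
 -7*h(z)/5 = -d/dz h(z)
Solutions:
 h(z) = C1*exp(7*z/5)


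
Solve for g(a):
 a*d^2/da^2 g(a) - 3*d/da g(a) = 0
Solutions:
 g(a) = C1 + C2*a^4


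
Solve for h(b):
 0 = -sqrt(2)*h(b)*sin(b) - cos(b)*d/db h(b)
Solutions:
 h(b) = C1*cos(b)^(sqrt(2))


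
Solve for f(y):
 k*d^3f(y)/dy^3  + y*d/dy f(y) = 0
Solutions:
 f(y) = C1 + Integral(C2*airyai(y*(-1/k)^(1/3)) + C3*airybi(y*(-1/k)^(1/3)), y)


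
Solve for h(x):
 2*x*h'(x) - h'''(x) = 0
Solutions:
 h(x) = C1 + Integral(C2*airyai(2^(1/3)*x) + C3*airybi(2^(1/3)*x), x)


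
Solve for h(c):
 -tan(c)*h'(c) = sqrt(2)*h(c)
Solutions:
 h(c) = C1/sin(c)^(sqrt(2))


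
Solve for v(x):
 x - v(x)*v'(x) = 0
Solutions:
 v(x) = -sqrt(C1 + x^2)
 v(x) = sqrt(C1 + x^2)


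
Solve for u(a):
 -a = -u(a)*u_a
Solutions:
 u(a) = -sqrt(C1 + a^2)
 u(a) = sqrt(C1 + a^2)


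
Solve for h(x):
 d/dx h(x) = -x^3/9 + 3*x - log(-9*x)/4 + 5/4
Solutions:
 h(x) = C1 - x^4/36 + 3*x^2/2 - x*log(-x)/4 + x*(3 - log(3))/2


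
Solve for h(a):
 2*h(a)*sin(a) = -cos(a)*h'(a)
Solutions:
 h(a) = C1*cos(a)^2


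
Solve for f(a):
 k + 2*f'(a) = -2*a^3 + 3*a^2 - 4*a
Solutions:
 f(a) = C1 - a^4/4 + a^3/2 - a^2 - a*k/2


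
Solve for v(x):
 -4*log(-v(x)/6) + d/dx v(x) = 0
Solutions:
 -Integral(1/(log(-_y) - log(6)), (_y, v(x)))/4 = C1 - x


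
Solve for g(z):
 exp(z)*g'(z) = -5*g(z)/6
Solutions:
 g(z) = C1*exp(5*exp(-z)/6)


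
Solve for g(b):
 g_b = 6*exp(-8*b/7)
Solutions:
 g(b) = C1 - 21*exp(-8*b/7)/4


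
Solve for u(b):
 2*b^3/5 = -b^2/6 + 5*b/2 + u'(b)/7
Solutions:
 u(b) = C1 + 7*b^4/10 + 7*b^3/18 - 35*b^2/4


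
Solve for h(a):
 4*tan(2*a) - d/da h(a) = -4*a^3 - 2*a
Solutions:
 h(a) = C1 + a^4 + a^2 - 2*log(cos(2*a))


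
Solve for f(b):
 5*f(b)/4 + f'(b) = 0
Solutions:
 f(b) = C1*exp(-5*b/4)


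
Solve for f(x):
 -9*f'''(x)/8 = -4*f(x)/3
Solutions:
 f(x) = C3*exp(2*2^(2/3)*x/3) + (C1*sin(2^(2/3)*sqrt(3)*x/3) + C2*cos(2^(2/3)*sqrt(3)*x/3))*exp(-2^(2/3)*x/3)


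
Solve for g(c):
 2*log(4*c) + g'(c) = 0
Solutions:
 g(c) = C1 - 2*c*log(c) - c*log(16) + 2*c


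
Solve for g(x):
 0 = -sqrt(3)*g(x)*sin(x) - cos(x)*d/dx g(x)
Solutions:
 g(x) = C1*cos(x)^(sqrt(3))


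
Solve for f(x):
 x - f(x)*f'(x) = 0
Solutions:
 f(x) = -sqrt(C1 + x^2)
 f(x) = sqrt(C1 + x^2)


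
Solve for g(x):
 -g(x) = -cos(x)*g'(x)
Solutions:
 g(x) = C1*sqrt(sin(x) + 1)/sqrt(sin(x) - 1)


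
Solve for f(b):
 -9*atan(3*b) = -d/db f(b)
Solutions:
 f(b) = C1 + 9*b*atan(3*b) - 3*log(9*b^2 + 1)/2


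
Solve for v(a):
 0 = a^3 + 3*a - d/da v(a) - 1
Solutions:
 v(a) = C1 + a^4/4 + 3*a^2/2 - a


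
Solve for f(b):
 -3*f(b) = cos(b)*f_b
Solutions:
 f(b) = C1*(sin(b) - 1)^(3/2)/(sin(b) + 1)^(3/2)


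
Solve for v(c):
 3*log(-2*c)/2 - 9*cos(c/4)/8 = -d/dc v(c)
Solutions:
 v(c) = C1 - 3*c*log(-c)/2 - 3*c*log(2)/2 + 3*c/2 + 9*sin(c/4)/2


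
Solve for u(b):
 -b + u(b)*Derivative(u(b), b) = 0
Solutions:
 u(b) = -sqrt(C1 + b^2)
 u(b) = sqrt(C1 + b^2)


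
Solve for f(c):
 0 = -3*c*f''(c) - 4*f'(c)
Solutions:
 f(c) = C1 + C2/c^(1/3)


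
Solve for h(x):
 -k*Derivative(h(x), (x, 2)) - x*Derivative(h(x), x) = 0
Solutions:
 h(x) = C1 + C2*sqrt(k)*erf(sqrt(2)*x*sqrt(1/k)/2)


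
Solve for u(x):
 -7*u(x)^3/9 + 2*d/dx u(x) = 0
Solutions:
 u(x) = -3*sqrt(-1/(C1 + 7*x))
 u(x) = 3*sqrt(-1/(C1 + 7*x))


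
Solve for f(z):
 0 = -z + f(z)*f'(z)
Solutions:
 f(z) = -sqrt(C1 + z^2)
 f(z) = sqrt(C1 + z^2)


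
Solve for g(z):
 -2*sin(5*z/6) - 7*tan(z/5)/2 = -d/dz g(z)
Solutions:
 g(z) = C1 - 35*log(cos(z/5))/2 - 12*cos(5*z/6)/5


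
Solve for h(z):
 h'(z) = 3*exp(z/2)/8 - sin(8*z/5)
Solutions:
 h(z) = C1 + 3*exp(z/2)/4 + 5*cos(8*z/5)/8


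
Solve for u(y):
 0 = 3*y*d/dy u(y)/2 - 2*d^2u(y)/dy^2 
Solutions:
 u(y) = C1 + C2*erfi(sqrt(6)*y/4)


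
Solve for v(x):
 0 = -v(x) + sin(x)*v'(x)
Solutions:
 v(x) = C1*sqrt(cos(x) - 1)/sqrt(cos(x) + 1)


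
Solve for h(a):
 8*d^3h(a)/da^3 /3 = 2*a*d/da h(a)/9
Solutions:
 h(a) = C1 + Integral(C2*airyai(18^(1/3)*a/6) + C3*airybi(18^(1/3)*a/6), a)


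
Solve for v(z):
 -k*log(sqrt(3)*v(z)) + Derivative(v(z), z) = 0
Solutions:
 Integral(1/(2*log(_y) + log(3)), (_y, v(z))) = C1 + k*z/2


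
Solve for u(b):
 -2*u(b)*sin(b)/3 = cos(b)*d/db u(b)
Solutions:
 u(b) = C1*cos(b)^(2/3)


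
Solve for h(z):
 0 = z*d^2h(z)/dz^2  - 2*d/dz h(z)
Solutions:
 h(z) = C1 + C2*z^3


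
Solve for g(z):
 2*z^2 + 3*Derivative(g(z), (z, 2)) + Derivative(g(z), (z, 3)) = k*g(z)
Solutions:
 g(z) = C1*exp(-z*((-k/2 + sqrt((2 - k)^2 - 4)/2 + 1)^(1/3) + 1 + (-k/2 + sqrt((2 - k)^2 - 4)/2 + 1)^(-1/3))) + C2*exp(z*((-k/2 + sqrt((2 - k)^2 - 4)/2 + 1)^(1/3)/2 - sqrt(3)*I*(-k/2 + sqrt((2 - k)^2 - 4)/2 + 1)^(1/3)/2 - 1 - 2/((-1 + sqrt(3)*I)*(-k/2 + sqrt((2 - k)^2 - 4)/2 + 1)^(1/3)))) + C3*exp(z*((-k/2 + sqrt((2 - k)^2 - 4)/2 + 1)^(1/3)/2 + sqrt(3)*I*(-k/2 + sqrt((2 - k)^2 - 4)/2 + 1)^(1/3)/2 - 1 + 2/((1 + sqrt(3)*I)*(-k/2 + sqrt((2 - k)^2 - 4)/2 + 1)^(1/3)))) + 2*z^2/k + 12/k^2


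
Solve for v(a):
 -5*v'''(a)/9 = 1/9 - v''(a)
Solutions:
 v(a) = C1 + C2*a + C3*exp(9*a/5) + a^2/18


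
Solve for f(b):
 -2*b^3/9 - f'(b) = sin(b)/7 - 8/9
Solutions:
 f(b) = C1 - b^4/18 + 8*b/9 + cos(b)/7


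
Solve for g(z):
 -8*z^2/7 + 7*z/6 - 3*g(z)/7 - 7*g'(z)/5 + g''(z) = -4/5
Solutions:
 g(z) = C1*exp(z*(49 - sqrt(4501))/70) + C2*exp(z*(49 + sqrt(4501))/70) - 8*z^2/3 + 1813*z/90 - 103117/1350


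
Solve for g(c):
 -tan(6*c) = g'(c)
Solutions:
 g(c) = C1 + log(cos(6*c))/6


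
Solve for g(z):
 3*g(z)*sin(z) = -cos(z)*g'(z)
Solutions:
 g(z) = C1*cos(z)^3


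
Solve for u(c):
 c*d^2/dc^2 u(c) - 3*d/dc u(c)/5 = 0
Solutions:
 u(c) = C1 + C2*c^(8/5)


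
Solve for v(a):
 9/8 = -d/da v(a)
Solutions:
 v(a) = C1 - 9*a/8


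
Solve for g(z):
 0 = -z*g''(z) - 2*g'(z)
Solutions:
 g(z) = C1 + C2/z


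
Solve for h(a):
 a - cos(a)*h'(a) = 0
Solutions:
 h(a) = C1 + Integral(a/cos(a), a)


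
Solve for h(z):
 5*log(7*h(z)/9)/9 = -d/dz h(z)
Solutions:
 -9*Integral(1/(-log(_y) - log(7) + 2*log(3)), (_y, h(z)))/5 = C1 - z


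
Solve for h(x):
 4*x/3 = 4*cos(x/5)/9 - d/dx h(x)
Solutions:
 h(x) = C1 - 2*x^2/3 + 20*sin(x/5)/9


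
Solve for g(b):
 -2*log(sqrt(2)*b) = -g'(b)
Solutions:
 g(b) = C1 + 2*b*log(b) - 2*b + b*log(2)


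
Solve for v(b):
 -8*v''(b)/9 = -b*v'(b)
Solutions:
 v(b) = C1 + C2*erfi(3*b/4)


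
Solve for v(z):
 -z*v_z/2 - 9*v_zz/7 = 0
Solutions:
 v(z) = C1 + C2*erf(sqrt(7)*z/6)


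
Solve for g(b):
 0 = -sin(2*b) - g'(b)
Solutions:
 g(b) = C1 + cos(2*b)/2


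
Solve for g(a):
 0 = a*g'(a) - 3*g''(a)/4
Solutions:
 g(a) = C1 + C2*erfi(sqrt(6)*a/3)


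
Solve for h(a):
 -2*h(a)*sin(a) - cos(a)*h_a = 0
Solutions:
 h(a) = C1*cos(a)^2


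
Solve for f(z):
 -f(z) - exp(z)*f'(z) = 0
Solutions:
 f(z) = C1*exp(exp(-z))


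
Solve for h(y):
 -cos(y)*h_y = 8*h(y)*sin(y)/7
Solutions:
 h(y) = C1*cos(y)^(8/7)


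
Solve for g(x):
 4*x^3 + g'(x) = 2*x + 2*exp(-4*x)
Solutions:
 g(x) = C1 - x^4 + x^2 - exp(-4*x)/2


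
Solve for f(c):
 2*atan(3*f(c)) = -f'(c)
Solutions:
 Integral(1/atan(3*_y), (_y, f(c))) = C1 - 2*c


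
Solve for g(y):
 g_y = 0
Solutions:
 g(y) = C1


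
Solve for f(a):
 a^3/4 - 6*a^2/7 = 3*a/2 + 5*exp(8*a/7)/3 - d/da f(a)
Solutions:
 f(a) = C1 - a^4/16 + 2*a^3/7 + 3*a^2/4 + 35*exp(8*a/7)/24


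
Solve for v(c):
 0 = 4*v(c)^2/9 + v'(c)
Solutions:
 v(c) = 9/(C1 + 4*c)


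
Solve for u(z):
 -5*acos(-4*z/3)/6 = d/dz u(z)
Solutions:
 u(z) = C1 - 5*z*acos(-4*z/3)/6 - 5*sqrt(9 - 16*z^2)/24


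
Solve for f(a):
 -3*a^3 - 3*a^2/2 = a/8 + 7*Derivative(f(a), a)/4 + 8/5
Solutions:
 f(a) = C1 - 3*a^4/7 - 2*a^3/7 - a^2/28 - 32*a/35


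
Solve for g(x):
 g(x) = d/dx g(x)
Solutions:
 g(x) = C1*exp(x)


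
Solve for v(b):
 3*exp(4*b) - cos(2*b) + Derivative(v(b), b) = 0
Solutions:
 v(b) = C1 - 3*exp(4*b)/4 + sin(2*b)/2


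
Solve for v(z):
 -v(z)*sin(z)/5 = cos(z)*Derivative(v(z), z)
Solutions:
 v(z) = C1*cos(z)^(1/5)


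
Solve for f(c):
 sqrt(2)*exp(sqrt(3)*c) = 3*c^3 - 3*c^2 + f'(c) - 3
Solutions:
 f(c) = C1 - 3*c^4/4 + c^3 + 3*c + sqrt(6)*exp(sqrt(3)*c)/3


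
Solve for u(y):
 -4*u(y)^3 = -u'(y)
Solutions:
 u(y) = -sqrt(2)*sqrt(-1/(C1 + 4*y))/2
 u(y) = sqrt(2)*sqrt(-1/(C1 + 4*y))/2


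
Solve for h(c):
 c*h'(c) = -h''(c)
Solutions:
 h(c) = C1 + C2*erf(sqrt(2)*c/2)


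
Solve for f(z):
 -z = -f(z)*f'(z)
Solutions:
 f(z) = -sqrt(C1 + z^2)
 f(z) = sqrt(C1 + z^2)


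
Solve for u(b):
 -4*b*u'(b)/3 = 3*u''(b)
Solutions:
 u(b) = C1 + C2*erf(sqrt(2)*b/3)


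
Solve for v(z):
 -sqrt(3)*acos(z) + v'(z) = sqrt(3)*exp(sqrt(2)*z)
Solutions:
 v(z) = C1 + sqrt(3)*(z*acos(z) - sqrt(1 - z^2)) + sqrt(6)*exp(sqrt(2)*z)/2


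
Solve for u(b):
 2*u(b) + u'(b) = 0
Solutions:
 u(b) = C1*exp(-2*b)


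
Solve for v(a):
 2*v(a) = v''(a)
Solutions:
 v(a) = C1*exp(-sqrt(2)*a) + C2*exp(sqrt(2)*a)


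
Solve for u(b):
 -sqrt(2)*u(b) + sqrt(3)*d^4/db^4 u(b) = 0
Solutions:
 u(b) = C1*exp(-2^(1/8)*3^(7/8)*b/3) + C2*exp(2^(1/8)*3^(7/8)*b/3) + C3*sin(2^(1/8)*3^(7/8)*b/3) + C4*cos(2^(1/8)*3^(7/8)*b/3)


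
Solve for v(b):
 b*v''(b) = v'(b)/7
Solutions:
 v(b) = C1 + C2*b^(8/7)


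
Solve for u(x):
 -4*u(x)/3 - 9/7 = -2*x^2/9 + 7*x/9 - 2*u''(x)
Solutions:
 u(x) = C1*exp(-sqrt(6)*x/3) + C2*exp(sqrt(6)*x/3) + x^2/6 - 7*x/12 - 13/28


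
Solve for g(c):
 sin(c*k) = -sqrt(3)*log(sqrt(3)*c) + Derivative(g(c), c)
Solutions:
 g(c) = C1 + sqrt(3)*c*(log(c) - 1) + sqrt(3)*c*log(3)/2 + Piecewise((-cos(c*k)/k, Ne(k, 0)), (0, True))


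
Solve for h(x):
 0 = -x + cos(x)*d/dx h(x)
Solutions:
 h(x) = C1 + Integral(x/cos(x), x)


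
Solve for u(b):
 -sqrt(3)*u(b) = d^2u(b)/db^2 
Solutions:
 u(b) = C1*sin(3^(1/4)*b) + C2*cos(3^(1/4)*b)


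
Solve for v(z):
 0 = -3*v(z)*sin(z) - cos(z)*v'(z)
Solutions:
 v(z) = C1*cos(z)^3


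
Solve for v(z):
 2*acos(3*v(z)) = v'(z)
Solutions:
 Integral(1/acos(3*_y), (_y, v(z))) = C1 + 2*z


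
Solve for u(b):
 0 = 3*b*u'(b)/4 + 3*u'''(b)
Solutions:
 u(b) = C1 + Integral(C2*airyai(-2^(1/3)*b/2) + C3*airybi(-2^(1/3)*b/2), b)
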